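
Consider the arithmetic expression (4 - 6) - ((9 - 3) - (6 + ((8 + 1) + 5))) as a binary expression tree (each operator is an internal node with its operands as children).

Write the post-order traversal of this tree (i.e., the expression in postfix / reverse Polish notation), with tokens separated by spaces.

Post-order on an expression tree gives postfix notation: for each operator, emit left operand, right operand, then the operator.

4 6 - 9 3 - 6 8 1 + 5 + + - -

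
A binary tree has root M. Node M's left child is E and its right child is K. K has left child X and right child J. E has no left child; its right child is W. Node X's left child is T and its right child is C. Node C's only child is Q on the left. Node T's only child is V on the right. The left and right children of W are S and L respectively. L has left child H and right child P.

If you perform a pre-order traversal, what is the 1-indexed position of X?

Pre-order visits the node, then its left subtree, then its right subtree.
Visit M.
At M: go left to E.
  Visit E.
  At E: no left child.
  At E: go right to W.
    Visit W.
    At W: go left to S.
      S is a leaf — visit S.
    At W: go right to L.
      Visit L.
      At L: go left to H.
        H is a leaf — visit H.
      At L: go right to P.
        P is a leaf — visit P.
At M: go right to K.
  Visit K.
  At K: go left to X.
    Visit X.
    At X: go left to T.
      Visit T.
      At T: no left child.
      At T: go right to V.
        V is a leaf — visit V.
    At X: go right to C.
      Visit C.
      At C: go left to Q.
        Q is a leaf — visit Q.
      At C: no right child.
  At K: go right to J.
    J is a leaf — visit J.
Full pre-order sequence: M, E, W, S, L, H, P, K, X, T, V, C, Q, J.

9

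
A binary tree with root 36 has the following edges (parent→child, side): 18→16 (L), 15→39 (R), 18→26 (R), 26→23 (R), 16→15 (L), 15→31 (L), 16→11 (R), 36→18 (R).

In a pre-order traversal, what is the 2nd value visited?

18

Pre-order visits the node, then its left subtree, then its right subtree.
Visit 36.
At 36: no left child.
At 36: go right to 18.
  Visit 18.
  At 18: go left to 16.
    Visit 16.
    At 16: go left to 15.
      Visit 15.
      At 15: go left to 31.
        31 is a leaf — visit 31.
      At 15: go right to 39.
        39 is a leaf — visit 39.
    At 16: go right to 11.
      11 is a leaf — visit 11.
  At 18: go right to 26.
    Visit 26.
    At 26: no left child.
    At 26: go right to 23.
      23 is a leaf — visit 23.
Full pre-order sequence: 36, 18, 16, 15, 31, 39, 11, 26, 23.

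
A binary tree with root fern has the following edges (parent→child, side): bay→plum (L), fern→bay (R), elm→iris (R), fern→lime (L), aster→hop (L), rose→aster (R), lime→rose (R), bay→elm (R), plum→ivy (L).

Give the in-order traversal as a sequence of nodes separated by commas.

lime, rose, hop, aster, fern, ivy, plum, bay, elm, iris

In-order visits the left subtree, then the node, then the right subtree.
At fern: go left to lime.
  At lime: no left child.
  Visit lime.
  At lime: go right to rose.
    At rose: no left child.
    Visit rose.
    At rose: go right to aster.
      At aster: go left to hop.
        hop is a leaf — visit hop.
      Visit aster.
      At aster: no right child.
Visit fern.
At fern: go right to bay.
  At bay: go left to plum.
    At plum: go left to ivy.
      ivy is a leaf — visit ivy.
    Visit plum.
    At plum: no right child.
  Visit bay.
  At bay: go right to elm.
    At elm: no left child.
    Visit elm.
    At elm: go right to iris.
      iris is a leaf — visit iris.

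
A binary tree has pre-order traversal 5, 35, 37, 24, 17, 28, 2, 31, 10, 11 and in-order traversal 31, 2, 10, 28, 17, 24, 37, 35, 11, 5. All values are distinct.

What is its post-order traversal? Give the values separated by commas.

31, 10, 2, 28, 17, 24, 37, 11, 35, 5

The first element of pre-order is the root; it splits in-order into left and right subtrees.
Root 5: left subtree has 9 nodes {31, 2, 10, 28, 17, 24, 37, 35, 11}, right has 0 { }.
  Root 35: left subtree has 7 nodes {31, 2, 10, 28, 17, 24, 37}, right has 1 {11}.
    Root 37: left subtree has 6 nodes {31, 2, 10, 28, 17, 24}, right has 0 { }.
      Root 24: left subtree has 5 nodes {31, 2, 10, 28, 17}, right has 0 { }.
        Root 17: left subtree has 4 nodes {31, 2, 10, 28}, right has 0 { }.
          Root 28: left subtree has 3 nodes {31, 2, 10}, right has 0 { }.
            Root 2: left subtree has 1 node {31}, right has 1 {10}.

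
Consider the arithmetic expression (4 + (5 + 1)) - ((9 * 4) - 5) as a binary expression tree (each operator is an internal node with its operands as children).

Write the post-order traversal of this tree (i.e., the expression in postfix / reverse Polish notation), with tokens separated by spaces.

4 5 1 + + 9 4 * 5 - -

Post-order on an expression tree gives postfix notation: for each operator, emit left operand, right operand, then the operator.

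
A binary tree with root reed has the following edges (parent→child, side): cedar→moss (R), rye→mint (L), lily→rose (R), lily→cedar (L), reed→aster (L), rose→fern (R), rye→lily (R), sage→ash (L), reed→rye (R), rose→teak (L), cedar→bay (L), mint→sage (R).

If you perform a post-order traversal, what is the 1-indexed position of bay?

Post-order visits the left subtree, then the right subtree, then the node.
At reed: go left to aster.
  aster is a leaf — visit aster.
At reed: go right to rye.
  At rye: go left to mint.
    At mint: no left child.
    At mint: go right to sage.
      At sage: go left to ash.
        ash is a leaf — visit ash.
      At sage: no right child.
      Visit sage.
    Visit mint.
  At rye: go right to lily.
    At lily: go left to cedar.
      At cedar: go left to bay.
        bay is a leaf — visit bay.
      At cedar: go right to moss.
        moss is a leaf — visit moss.
      Visit cedar.
    At lily: go right to rose.
      At rose: go left to teak.
        teak is a leaf — visit teak.
      At rose: go right to fern.
        fern is a leaf — visit fern.
      Visit rose.
    Visit lily.
  Visit rye.
Visit reed.
Full post-order sequence: aster, ash, sage, mint, bay, moss, cedar, teak, fern, rose, lily, rye, reed.

5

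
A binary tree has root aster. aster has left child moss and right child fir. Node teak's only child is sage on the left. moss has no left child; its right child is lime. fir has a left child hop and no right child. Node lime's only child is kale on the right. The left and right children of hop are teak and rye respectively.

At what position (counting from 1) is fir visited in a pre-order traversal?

5

Pre-order visits the node, then its left subtree, then its right subtree.
Visit aster.
At aster: go left to moss.
  Visit moss.
  At moss: no left child.
  At moss: go right to lime.
    Visit lime.
    At lime: no left child.
    At lime: go right to kale.
      kale is a leaf — visit kale.
At aster: go right to fir.
  Visit fir.
  At fir: go left to hop.
    Visit hop.
    At hop: go left to teak.
      Visit teak.
      At teak: go left to sage.
        sage is a leaf — visit sage.
      At teak: no right child.
    At hop: go right to rye.
      rye is a leaf — visit rye.
  At fir: no right child.
Full pre-order sequence: aster, moss, lime, kale, fir, hop, teak, sage, rye.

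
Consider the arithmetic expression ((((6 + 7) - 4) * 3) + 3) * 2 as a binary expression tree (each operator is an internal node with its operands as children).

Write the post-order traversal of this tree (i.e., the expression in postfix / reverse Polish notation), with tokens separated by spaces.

Post-order on an expression tree gives postfix notation: for each operator, emit left operand, right operand, then the operator.

6 7 + 4 - 3 * 3 + 2 *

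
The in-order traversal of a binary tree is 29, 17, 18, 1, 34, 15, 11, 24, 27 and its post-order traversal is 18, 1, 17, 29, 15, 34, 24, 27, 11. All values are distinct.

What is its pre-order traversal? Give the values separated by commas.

The last element of post-order is the root; it splits in-order into left and right subtrees.
Root 11: left subtree has 6 nodes {29, 17, 18, 1, 34, 15}, right has 2 {24, 27}.
  Root 34: left subtree has 4 nodes {29, 17, 18, 1}, right has 1 {15}.
    Root 29: left subtree has 0 nodes { }, right has 3 {17, 18, 1}.
      Root 17: left subtree has 0 nodes { }, right has 2 {18, 1}.
        Root 1: left subtree has 1 node {18}, right has 0 { }.
  Root 27: left subtree has 1 node {24}, right has 0 { }.

11, 34, 29, 17, 1, 18, 15, 27, 24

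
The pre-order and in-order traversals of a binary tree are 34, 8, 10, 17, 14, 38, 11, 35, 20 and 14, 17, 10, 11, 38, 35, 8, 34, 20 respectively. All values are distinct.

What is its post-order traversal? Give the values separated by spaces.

14 17 11 35 38 10 8 20 34

The first element of pre-order is the root; it splits in-order into left and right subtrees.
Root 34: left subtree has 7 nodes {14, 17, 10, 11, 38, 35, 8}, right has 1 {20}.
  Root 8: left subtree has 6 nodes {14, 17, 10, 11, 38, 35}, right has 0 { }.
    Root 10: left subtree has 2 nodes {14, 17}, right has 3 {11, 38, 35}.
      Root 17: left subtree has 1 node {14}, right has 0 { }.
      Root 38: left subtree has 1 node {11}, right has 1 {35}.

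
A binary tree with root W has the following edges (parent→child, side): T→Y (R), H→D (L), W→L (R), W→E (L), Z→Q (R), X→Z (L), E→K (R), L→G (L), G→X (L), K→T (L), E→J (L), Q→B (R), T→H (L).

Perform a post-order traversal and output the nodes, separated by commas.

Post-order visits the left subtree, then the right subtree, then the node.
At W: go left to E.
  At E: go left to J.
    J is a leaf — visit J.
  At E: go right to K.
    At K: go left to T.
      At T: go left to H.
        At H: go left to D.
          D is a leaf — visit D.
        At H: no right child.
        Visit H.
      At T: go right to Y.
        Y is a leaf — visit Y.
      Visit T.
    At K: no right child.
    Visit K.
  Visit E.
At W: go right to L.
  At L: go left to G.
    At G: go left to X.
      At X: go left to Z.
        At Z: no left child.
        At Z: go right to Q.
          At Q: no left child.
          At Q: go right to B.
            B is a leaf — visit B.
          Visit Q.
        Visit Z.
      At X: no right child.
      Visit X.
    At G: no right child.
    Visit G.
  At L: no right child.
  Visit L.
Visit W.

J, D, H, Y, T, K, E, B, Q, Z, X, G, L, W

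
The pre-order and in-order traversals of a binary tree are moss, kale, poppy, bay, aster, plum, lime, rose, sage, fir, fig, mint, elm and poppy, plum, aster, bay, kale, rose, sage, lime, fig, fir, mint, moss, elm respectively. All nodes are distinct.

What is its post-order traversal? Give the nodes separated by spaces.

The first element of pre-order is the root; it splits in-order into left and right subtrees.
Root moss: left subtree has 11 nodes {poppy, plum, aster, bay, kale, rose, sage, lime, fig, fir, mint}, right has 1 {elm}.
  Root kale: left subtree has 4 nodes {poppy, plum, aster, bay}, right has 6 {rose, sage, lime, fig, fir, mint}.
    Root poppy: left subtree has 0 nodes { }, right has 3 {plum, aster, bay}.
      Root bay: left subtree has 2 nodes {plum, aster}, right has 0 { }.
        Root aster: left subtree has 1 node {plum}, right has 0 { }.
    Root lime: left subtree has 2 nodes {rose, sage}, right has 3 {fig, fir, mint}.
      Root rose: left subtree has 0 nodes { }, right has 1 {sage}.
      Root fir: left subtree has 1 node {fig}, right has 1 {mint}.

plum aster bay poppy sage rose fig mint fir lime kale elm moss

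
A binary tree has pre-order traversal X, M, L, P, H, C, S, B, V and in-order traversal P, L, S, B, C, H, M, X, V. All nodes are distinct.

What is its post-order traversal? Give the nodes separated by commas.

The first element of pre-order is the root; it splits in-order into left and right subtrees.
Root X: left subtree has 7 nodes {P, L, S, B, C, H, M}, right has 1 {V}.
  Root M: left subtree has 6 nodes {P, L, S, B, C, H}, right has 0 { }.
    Root L: left subtree has 1 node {P}, right has 4 {S, B, C, H}.
      Root H: left subtree has 3 nodes {S, B, C}, right has 0 { }.
        Root C: left subtree has 2 nodes {S, B}, right has 0 { }.
          Root S: left subtree has 0 nodes { }, right has 1 {B}.

P, B, S, C, H, L, M, V, X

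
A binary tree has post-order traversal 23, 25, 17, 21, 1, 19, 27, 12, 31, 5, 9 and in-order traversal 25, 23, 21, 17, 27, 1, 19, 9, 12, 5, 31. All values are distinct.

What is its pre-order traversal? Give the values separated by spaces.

9 27 21 25 23 17 19 1 5 12 31

The last element of post-order is the root; it splits in-order into left and right subtrees.
Root 9: left subtree has 7 nodes {25, 23, 21, 17, 27, 1, 19}, right has 3 {12, 5, 31}.
  Root 27: left subtree has 4 nodes {25, 23, 21, 17}, right has 2 {1, 19}.
    Root 21: left subtree has 2 nodes {25, 23}, right has 1 {17}.
      Root 25: left subtree has 0 nodes { }, right has 1 {23}.
    Root 19: left subtree has 1 node {1}, right has 0 { }.
  Root 5: left subtree has 1 node {12}, right has 1 {31}.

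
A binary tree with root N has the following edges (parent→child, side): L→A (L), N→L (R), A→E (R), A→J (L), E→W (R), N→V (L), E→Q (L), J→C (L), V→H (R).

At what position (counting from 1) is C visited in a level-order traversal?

Level-order visits nodes level by level from the root, left to right within each level.
Level 0: N
Level 1: V, L
Level 2: H, A
Level 3: J, E
Level 4: C, Q, W
Full level-order sequence: N, V, L, H, A, J, E, C, Q, W.

8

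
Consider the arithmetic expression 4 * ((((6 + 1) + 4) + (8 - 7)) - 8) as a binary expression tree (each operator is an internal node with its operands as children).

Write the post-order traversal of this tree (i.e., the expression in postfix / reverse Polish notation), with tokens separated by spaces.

Post-order on an expression tree gives postfix notation: for each operator, emit left operand, right operand, then the operator.

4 6 1 + 4 + 8 7 - + 8 - *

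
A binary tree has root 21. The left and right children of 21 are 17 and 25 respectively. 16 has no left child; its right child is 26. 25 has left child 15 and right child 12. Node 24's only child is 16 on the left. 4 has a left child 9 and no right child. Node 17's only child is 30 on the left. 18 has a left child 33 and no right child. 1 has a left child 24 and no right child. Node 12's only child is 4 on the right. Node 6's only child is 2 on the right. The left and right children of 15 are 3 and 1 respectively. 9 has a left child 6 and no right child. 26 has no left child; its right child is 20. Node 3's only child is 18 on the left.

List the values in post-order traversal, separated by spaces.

30 17 33 18 3 20 26 16 24 1 15 2 6 9 4 12 25 21

Post-order visits the left subtree, then the right subtree, then the node.
At 21: go left to 17.
  At 17: go left to 30.
    30 is a leaf — visit 30.
  At 17: no right child.
  Visit 17.
At 21: go right to 25.
  At 25: go left to 15.
    At 15: go left to 3.
      At 3: go left to 18.
        At 18: go left to 33.
          33 is a leaf — visit 33.
        At 18: no right child.
        Visit 18.
      At 3: no right child.
      Visit 3.
    At 15: go right to 1.
      At 1: go left to 24.
        At 24: go left to 16.
          At 16: no left child.
          At 16: go right to 26.
            At 26: no left child.
            At 26: go right to 20.
              20 is a leaf — visit 20.
            Visit 26.
          Visit 16.
        At 24: no right child.
        Visit 24.
      At 1: no right child.
      Visit 1.
    Visit 15.
  At 25: go right to 12.
    At 12: no left child.
    At 12: go right to 4.
      At 4: go left to 9.
        At 9: go left to 6.
          At 6: no left child.
          At 6: go right to 2.
            2 is a leaf — visit 2.
          Visit 6.
        At 9: no right child.
        Visit 9.
      At 4: no right child.
      Visit 4.
    Visit 12.
  Visit 25.
Visit 21.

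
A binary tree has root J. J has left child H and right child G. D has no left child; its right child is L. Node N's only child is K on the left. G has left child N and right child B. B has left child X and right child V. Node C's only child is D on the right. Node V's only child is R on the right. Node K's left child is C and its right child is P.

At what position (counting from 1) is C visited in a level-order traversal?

9

Level-order visits nodes level by level from the root, left to right within each level.
Level 0: J
Level 1: H, G
Level 2: N, B
Level 3: K, X, V
Level 4: C, P, R
Level 5: D
Level 6: L
Full level-order sequence: J, H, G, N, B, K, X, V, C, P, R, D, L.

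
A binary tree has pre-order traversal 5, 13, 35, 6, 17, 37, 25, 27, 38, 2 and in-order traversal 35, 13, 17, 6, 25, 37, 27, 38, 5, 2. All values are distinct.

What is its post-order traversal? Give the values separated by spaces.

35 17 25 38 27 37 6 13 2 5

The first element of pre-order is the root; it splits in-order into left and right subtrees.
Root 5: left subtree has 8 nodes {35, 13, 17, 6, 25, 37, 27, 38}, right has 1 {2}.
  Root 13: left subtree has 1 node {35}, right has 6 {17, 6, 25, 37, 27, 38}.
    Root 6: left subtree has 1 node {17}, right has 4 {25, 37, 27, 38}.
      Root 37: left subtree has 1 node {25}, right has 2 {27, 38}.
        Root 27: left subtree has 0 nodes { }, right has 1 {38}.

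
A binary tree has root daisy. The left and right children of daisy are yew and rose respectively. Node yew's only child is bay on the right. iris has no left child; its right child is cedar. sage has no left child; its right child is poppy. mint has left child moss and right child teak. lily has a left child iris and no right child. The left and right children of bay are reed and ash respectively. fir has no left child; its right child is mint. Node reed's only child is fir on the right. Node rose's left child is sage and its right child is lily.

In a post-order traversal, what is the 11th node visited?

Post-order visits the left subtree, then the right subtree, then the node.
At daisy: go left to yew.
  At yew: no left child.
  At yew: go right to bay.
    At bay: go left to reed.
      At reed: no left child.
      At reed: go right to fir.
        At fir: no left child.
        At fir: go right to mint.
          At mint: go left to moss.
            moss is a leaf — visit moss.
          At mint: go right to teak.
            teak is a leaf — visit teak.
          Visit mint.
        Visit fir.
      Visit reed.
    At bay: go right to ash.
      ash is a leaf — visit ash.
    Visit bay.
  Visit yew.
At daisy: go right to rose.
  At rose: go left to sage.
    At sage: no left child.
    At sage: go right to poppy.
      poppy is a leaf — visit poppy.
    Visit sage.
  At rose: go right to lily.
    At lily: go left to iris.
      At iris: no left child.
      At iris: go right to cedar.
        cedar is a leaf — visit cedar.
      Visit iris.
    At lily: no right child.
    Visit lily.
  Visit rose.
Visit daisy.
Full post-order sequence: moss, teak, mint, fir, reed, ash, bay, yew, poppy, sage, cedar, iris, lily, rose, daisy.

cedar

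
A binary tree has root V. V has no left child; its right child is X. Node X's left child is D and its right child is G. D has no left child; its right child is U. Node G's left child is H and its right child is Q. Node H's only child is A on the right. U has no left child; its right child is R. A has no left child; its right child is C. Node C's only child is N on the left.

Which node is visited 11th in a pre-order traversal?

Pre-order visits the node, then its left subtree, then its right subtree.
Visit V.
At V: no left child.
At V: go right to X.
  Visit X.
  At X: go left to D.
    Visit D.
    At D: no left child.
    At D: go right to U.
      Visit U.
      At U: no left child.
      At U: go right to R.
        R is a leaf — visit R.
  At X: go right to G.
    Visit G.
    At G: go left to H.
      Visit H.
      At H: no left child.
      At H: go right to A.
        Visit A.
        At A: no left child.
        At A: go right to C.
          Visit C.
          At C: go left to N.
            N is a leaf — visit N.
          At C: no right child.
    At G: go right to Q.
      Q is a leaf — visit Q.
Full pre-order sequence: V, X, D, U, R, G, H, A, C, N, Q.

Q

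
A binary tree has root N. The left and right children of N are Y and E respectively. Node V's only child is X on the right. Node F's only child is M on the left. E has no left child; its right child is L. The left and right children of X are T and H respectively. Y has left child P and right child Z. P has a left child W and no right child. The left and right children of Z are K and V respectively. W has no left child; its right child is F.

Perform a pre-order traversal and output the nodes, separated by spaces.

Pre-order visits the node, then its left subtree, then its right subtree.
Visit N.
At N: go left to Y.
  Visit Y.
  At Y: go left to P.
    Visit P.
    At P: go left to W.
      Visit W.
      At W: no left child.
      At W: go right to F.
        Visit F.
        At F: go left to M.
          M is a leaf — visit M.
        At F: no right child.
    At P: no right child.
  At Y: go right to Z.
    Visit Z.
    At Z: go left to K.
      K is a leaf — visit K.
    At Z: go right to V.
      Visit V.
      At V: no left child.
      At V: go right to X.
        Visit X.
        At X: go left to T.
          T is a leaf — visit T.
        At X: go right to H.
          H is a leaf — visit H.
At N: go right to E.
  Visit E.
  At E: no left child.
  At E: go right to L.
    L is a leaf — visit L.

N Y P W F M Z K V X T H E L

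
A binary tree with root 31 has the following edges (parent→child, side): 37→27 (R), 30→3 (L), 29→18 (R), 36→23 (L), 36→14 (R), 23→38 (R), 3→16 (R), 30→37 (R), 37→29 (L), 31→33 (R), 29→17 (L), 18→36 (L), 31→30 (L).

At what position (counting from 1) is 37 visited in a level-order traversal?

Level-order visits nodes level by level from the root, left to right within each level.
Level 0: 31
Level 1: 30, 33
Level 2: 3, 37
Level 3: 16, 29, 27
Level 4: 17, 18
Level 5: 36
Level 6: 23, 14
Level 7: 38
Full level-order sequence: 31, 30, 33, 3, 37, 16, 29, 27, 17, 18, 36, 23, 14, 38.

5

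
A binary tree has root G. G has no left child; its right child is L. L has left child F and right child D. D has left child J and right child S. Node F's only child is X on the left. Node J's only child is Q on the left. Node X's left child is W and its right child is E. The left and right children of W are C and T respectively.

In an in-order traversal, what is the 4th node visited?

In-order visits the left subtree, then the node, then the right subtree.
At G: no left child.
Visit G.
At G: go right to L.
  At L: go left to F.
    At F: go left to X.
      At X: go left to W.
        At W: go left to C.
          C is a leaf — visit C.
        Visit W.
        At W: go right to T.
          T is a leaf — visit T.
      Visit X.
      At X: go right to E.
        E is a leaf — visit E.
    Visit F.
    At F: no right child.
  Visit L.
  At L: go right to D.
    At D: go left to J.
      At J: go left to Q.
        Q is a leaf — visit Q.
      Visit J.
      At J: no right child.
    Visit D.
    At D: go right to S.
      S is a leaf — visit S.
Full in-order sequence: G, C, W, T, X, E, F, L, Q, J, D, S.

T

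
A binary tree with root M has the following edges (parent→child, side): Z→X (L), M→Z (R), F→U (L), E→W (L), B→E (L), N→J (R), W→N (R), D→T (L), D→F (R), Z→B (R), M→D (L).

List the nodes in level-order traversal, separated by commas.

Level-order visits nodes level by level from the root, left to right within each level.
Level 0: M
Level 1: D, Z
Level 2: T, F, X, B
Level 3: U, E
Level 4: W
Level 5: N
Level 6: J

M, D, Z, T, F, X, B, U, E, W, N, J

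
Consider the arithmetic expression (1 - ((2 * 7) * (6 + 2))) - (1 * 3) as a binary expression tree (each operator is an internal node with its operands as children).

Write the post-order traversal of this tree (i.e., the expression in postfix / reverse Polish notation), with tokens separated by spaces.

Post-order on an expression tree gives postfix notation: for each operator, emit left operand, right operand, then the operator.

1 2 7 * 6 2 + * - 1 3 * -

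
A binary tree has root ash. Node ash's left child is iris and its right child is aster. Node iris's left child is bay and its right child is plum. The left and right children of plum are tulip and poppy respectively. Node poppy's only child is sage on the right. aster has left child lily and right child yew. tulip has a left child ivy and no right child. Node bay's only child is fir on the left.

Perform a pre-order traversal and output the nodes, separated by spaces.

ash iris bay fir plum tulip ivy poppy sage aster lily yew

Pre-order visits the node, then its left subtree, then its right subtree.
Visit ash.
At ash: go left to iris.
  Visit iris.
  At iris: go left to bay.
    Visit bay.
    At bay: go left to fir.
      fir is a leaf — visit fir.
    At bay: no right child.
  At iris: go right to plum.
    Visit plum.
    At plum: go left to tulip.
      Visit tulip.
      At tulip: go left to ivy.
        ivy is a leaf — visit ivy.
      At tulip: no right child.
    At plum: go right to poppy.
      Visit poppy.
      At poppy: no left child.
      At poppy: go right to sage.
        sage is a leaf — visit sage.
At ash: go right to aster.
  Visit aster.
  At aster: go left to lily.
    lily is a leaf — visit lily.
  At aster: go right to yew.
    yew is a leaf — visit yew.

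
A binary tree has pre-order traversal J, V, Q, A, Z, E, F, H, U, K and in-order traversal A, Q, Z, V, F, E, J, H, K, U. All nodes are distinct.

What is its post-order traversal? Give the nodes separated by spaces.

A Z Q F E V K U H J

The first element of pre-order is the root; it splits in-order into left and right subtrees.
Root J: left subtree has 6 nodes {A, Q, Z, V, F, E}, right has 3 {H, K, U}.
  Root V: left subtree has 3 nodes {A, Q, Z}, right has 2 {F, E}.
    Root Q: left subtree has 1 node {A}, right has 1 {Z}.
    Root E: left subtree has 1 node {F}, right has 0 { }.
  Root H: left subtree has 0 nodes { }, right has 2 {K, U}.
    Root U: left subtree has 1 node {K}, right has 0 { }.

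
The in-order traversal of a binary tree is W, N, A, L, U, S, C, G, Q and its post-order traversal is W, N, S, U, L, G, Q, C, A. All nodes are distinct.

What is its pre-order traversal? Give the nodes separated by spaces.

A N W C L U S Q G

The last element of post-order is the root; it splits in-order into left and right subtrees.
Root A: left subtree has 2 nodes {W, N}, right has 6 {L, U, S, C, G, Q}.
  Root N: left subtree has 1 node {W}, right has 0 { }.
  Root C: left subtree has 3 nodes {L, U, S}, right has 2 {G, Q}.
    Root L: left subtree has 0 nodes { }, right has 2 {U, S}.
      Root U: left subtree has 0 nodes { }, right has 1 {S}.
    Root Q: left subtree has 1 node {G}, right has 0 { }.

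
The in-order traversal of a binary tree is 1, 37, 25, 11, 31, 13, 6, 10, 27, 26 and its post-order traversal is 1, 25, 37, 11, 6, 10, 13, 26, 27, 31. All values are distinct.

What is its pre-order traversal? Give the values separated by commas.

31, 11, 37, 1, 25, 27, 13, 10, 6, 26

The last element of post-order is the root; it splits in-order into left and right subtrees.
Root 31: left subtree has 4 nodes {1, 37, 25, 11}, right has 5 {13, 6, 10, 27, 26}.
  Root 11: left subtree has 3 nodes {1, 37, 25}, right has 0 { }.
    Root 37: left subtree has 1 node {1}, right has 1 {25}.
  Root 27: left subtree has 3 nodes {13, 6, 10}, right has 1 {26}.
    Root 13: left subtree has 0 nodes { }, right has 2 {6, 10}.
      Root 10: left subtree has 1 node {6}, right has 0 { }.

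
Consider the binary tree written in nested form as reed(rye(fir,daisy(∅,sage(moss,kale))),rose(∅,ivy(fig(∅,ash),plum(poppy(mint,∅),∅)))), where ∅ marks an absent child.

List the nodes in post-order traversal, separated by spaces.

Post-order visits the left subtree, then the right subtree, then the node.
At reed: go left to rye.
  At rye: go left to fir.
    fir is a leaf — visit fir.
  At rye: go right to daisy.
    At daisy: no left child.
    At daisy: go right to sage.
      At sage: go left to moss.
        moss is a leaf — visit moss.
      At sage: go right to kale.
        kale is a leaf — visit kale.
      Visit sage.
    Visit daisy.
  Visit rye.
At reed: go right to rose.
  At rose: no left child.
  At rose: go right to ivy.
    At ivy: go left to fig.
      At fig: no left child.
      At fig: go right to ash.
        ash is a leaf — visit ash.
      Visit fig.
    At ivy: go right to plum.
      At plum: go left to poppy.
        At poppy: go left to mint.
          mint is a leaf — visit mint.
        At poppy: no right child.
        Visit poppy.
      At plum: no right child.
      Visit plum.
    Visit ivy.
  Visit rose.
Visit reed.

fir moss kale sage daisy rye ash fig mint poppy plum ivy rose reed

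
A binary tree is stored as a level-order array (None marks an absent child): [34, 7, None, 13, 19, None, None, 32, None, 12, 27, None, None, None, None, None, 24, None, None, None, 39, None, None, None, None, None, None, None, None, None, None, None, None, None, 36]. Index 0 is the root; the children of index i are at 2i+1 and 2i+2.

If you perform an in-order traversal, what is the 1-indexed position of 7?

In-order visits the left subtree, then the node, then the right subtree.
At 34: go left to 7.
  At 7: go left to 13.
    At 13: go left to 32.
      At 32: no left child.
      Visit 32.
      At 32: go right to 24.
        At 24: no left child.
        Visit 24.
        At 24: go right to 36.
          36 is a leaf — visit 36.
    Visit 13.
    At 13: no right child.
  Visit 7.
  At 7: go right to 19.
    At 19: go left to 12.
      At 12: no left child.
      Visit 12.
      At 12: go right to 39.
        39 is a leaf — visit 39.
    Visit 19.
    At 19: go right to 27.
      27 is a leaf — visit 27.
Visit 34.
At 34: no right child.
Full in-order sequence: 32, 24, 36, 13, 7, 12, 39, 19, 27, 34.

5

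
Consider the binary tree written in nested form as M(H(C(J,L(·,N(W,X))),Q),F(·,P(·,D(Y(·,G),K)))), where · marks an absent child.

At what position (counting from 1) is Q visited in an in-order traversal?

8

In-order visits the left subtree, then the node, then the right subtree.
At M: go left to H.
  At H: go left to C.
    At C: go left to J.
      J is a leaf — visit J.
    Visit C.
    At C: go right to L.
      At L: no left child.
      Visit L.
      At L: go right to N.
        At N: go left to W.
          W is a leaf — visit W.
        Visit N.
        At N: go right to X.
          X is a leaf — visit X.
  Visit H.
  At H: go right to Q.
    Q is a leaf — visit Q.
Visit M.
At M: go right to F.
  At F: no left child.
  Visit F.
  At F: go right to P.
    At P: no left child.
    Visit P.
    At P: go right to D.
      At D: go left to Y.
        At Y: no left child.
        Visit Y.
        At Y: go right to G.
          G is a leaf — visit G.
      Visit D.
      At D: go right to K.
        K is a leaf — visit K.
Full in-order sequence: J, C, L, W, N, X, H, Q, M, F, P, Y, G, D, K.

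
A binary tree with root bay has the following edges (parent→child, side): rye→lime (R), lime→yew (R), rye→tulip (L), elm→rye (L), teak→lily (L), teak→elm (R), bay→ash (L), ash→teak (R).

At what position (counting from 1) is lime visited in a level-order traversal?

8

Level-order visits nodes level by level from the root, left to right within each level.
Level 0: bay
Level 1: ash
Level 2: teak
Level 3: lily, elm
Level 4: rye
Level 5: tulip, lime
Level 6: yew
Full level-order sequence: bay, ash, teak, lily, elm, rye, tulip, lime, yew.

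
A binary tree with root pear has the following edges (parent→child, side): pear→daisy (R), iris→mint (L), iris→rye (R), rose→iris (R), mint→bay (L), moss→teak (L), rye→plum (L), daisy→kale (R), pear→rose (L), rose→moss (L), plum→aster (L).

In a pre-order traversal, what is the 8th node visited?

Pre-order visits the node, then its left subtree, then its right subtree.
Visit pear.
At pear: go left to rose.
  Visit rose.
  At rose: go left to moss.
    Visit moss.
    At moss: go left to teak.
      teak is a leaf — visit teak.
    At moss: no right child.
  At rose: go right to iris.
    Visit iris.
    At iris: go left to mint.
      Visit mint.
      At mint: go left to bay.
        bay is a leaf — visit bay.
      At mint: no right child.
    At iris: go right to rye.
      Visit rye.
      At rye: go left to plum.
        Visit plum.
        At plum: go left to aster.
          aster is a leaf — visit aster.
        At plum: no right child.
      At rye: no right child.
At pear: go right to daisy.
  Visit daisy.
  At daisy: no left child.
  At daisy: go right to kale.
    kale is a leaf — visit kale.
Full pre-order sequence: pear, rose, moss, teak, iris, mint, bay, rye, plum, aster, daisy, kale.

rye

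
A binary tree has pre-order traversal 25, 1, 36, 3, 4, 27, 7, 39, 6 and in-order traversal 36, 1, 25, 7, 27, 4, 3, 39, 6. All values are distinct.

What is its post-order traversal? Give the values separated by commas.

36, 1, 7, 27, 4, 6, 39, 3, 25

The first element of pre-order is the root; it splits in-order into left and right subtrees.
Root 25: left subtree has 2 nodes {36, 1}, right has 6 {7, 27, 4, 3, 39, 6}.
  Root 1: left subtree has 1 node {36}, right has 0 { }.
  Root 3: left subtree has 3 nodes {7, 27, 4}, right has 2 {39, 6}.
    Root 4: left subtree has 2 nodes {7, 27}, right has 0 { }.
      Root 27: left subtree has 1 node {7}, right has 0 { }.
    Root 39: left subtree has 0 nodes { }, right has 1 {6}.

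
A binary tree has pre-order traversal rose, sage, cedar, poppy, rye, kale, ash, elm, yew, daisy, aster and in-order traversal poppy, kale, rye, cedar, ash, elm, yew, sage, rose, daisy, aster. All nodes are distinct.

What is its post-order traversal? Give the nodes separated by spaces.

The first element of pre-order is the root; it splits in-order into left and right subtrees.
Root rose: left subtree has 8 nodes {poppy, kale, rye, cedar, ash, elm, yew, sage}, right has 2 {daisy, aster}.
  Root sage: left subtree has 7 nodes {poppy, kale, rye, cedar, ash, elm, yew}, right has 0 { }.
    Root cedar: left subtree has 3 nodes {poppy, kale, rye}, right has 3 {ash, elm, yew}.
      Root poppy: left subtree has 0 nodes { }, right has 2 {kale, rye}.
        Root rye: left subtree has 1 node {kale}, right has 0 { }.
      Root ash: left subtree has 0 nodes { }, right has 2 {elm, yew}.
        Root elm: left subtree has 0 nodes { }, right has 1 {yew}.
  Root daisy: left subtree has 0 nodes { }, right has 1 {aster}.

kale rye poppy yew elm ash cedar sage aster daisy rose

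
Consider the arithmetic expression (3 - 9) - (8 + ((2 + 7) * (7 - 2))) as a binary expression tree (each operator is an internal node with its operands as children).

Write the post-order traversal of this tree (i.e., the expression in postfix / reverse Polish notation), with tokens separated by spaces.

3 9 - 8 2 7 + 7 2 - * + -

Post-order on an expression tree gives postfix notation: for each operator, emit left operand, right operand, then the operator.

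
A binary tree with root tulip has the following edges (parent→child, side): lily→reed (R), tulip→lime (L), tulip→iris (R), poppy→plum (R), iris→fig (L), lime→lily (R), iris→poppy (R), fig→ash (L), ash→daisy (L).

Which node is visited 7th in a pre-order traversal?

Pre-order visits the node, then its left subtree, then its right subtree.
Visit tulip.
At tulip: go left to lime.
  Visit lime.
  At lime: no left child.
  At lime: go right to lily.
    Visit lily.
    At lily: no left child.
    At lily: go right to reed.
      reed is a leaf — visit reed.
At tulip: go right to iris.
  Visit iris.
  At iris: go left to fig.
    Visit fig.
    At fig: go left to ash.
      Visit ash.
      At ash: go left to daisy.
        daisy is a leaf — visit daisy.
      At ash: no right child.
    At fig: no right child.
  At iris: go right to poppy.
    Visit poppy.
    At poppy: no left child.
    At poppy: go right to plum.
      plum is a leaf — visit plum.
Full pre-order sequence: tulip, lime, lily, reed, iris, fig, ash, daisy, poppy, plum.

ash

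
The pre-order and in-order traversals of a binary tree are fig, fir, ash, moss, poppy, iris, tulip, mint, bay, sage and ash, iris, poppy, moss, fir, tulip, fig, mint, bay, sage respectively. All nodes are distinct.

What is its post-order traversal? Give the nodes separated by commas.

iris, poppy, moss, ash, tulip, fir, sage, bay, mint, fig

The first element of pre-order is the root; it splits in-order into left and right subtrees.
Root fig: left subtree has 6 nodes {ash, iris, poppy, moss, fir, tulip}, right has 3 {mint, bay, sage}.
  Root fir: left subtree has 4 nodes {ash, iris, poppy, moss}, right has 1 {tulip}.
    Root ash: left subtree has 0 nodes { }, right has 3 {iris, poppy, moss}.
      Root moss: left subtree has 2 nodes {iris, poppy}, right has 0 { }.
        Root poppy: left subtree has 1 node {iris}, right has 0 { }.
  Root mint: left subtree has 0 nodes { }, right has 2 {bay, sage}.
    Root bay: left subtree has 0 nodes { }, right has 1 {sage}.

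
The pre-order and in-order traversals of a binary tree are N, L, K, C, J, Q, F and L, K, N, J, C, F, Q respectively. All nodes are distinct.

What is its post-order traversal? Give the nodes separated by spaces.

K L J F Q C N

The first element of pre-order is the root; it splits in-order into left and right subtrees.
Root N: left subtree has 2 nodes {L, K}, right has 4 {J, C, F, Q}.
  Root L: left subtree has 0 nodes { }, right has 1 {K}.
  Root C: left subtree has 1 node {J}, right has 2 {F, Q}.
    Root Q: left subtree has 1 node {F}, right has 0 { }.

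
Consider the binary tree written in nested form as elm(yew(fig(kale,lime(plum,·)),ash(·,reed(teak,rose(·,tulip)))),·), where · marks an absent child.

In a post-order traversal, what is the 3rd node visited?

lime

Post-order visits the left subtree, then the right subtree, then the node.
At elm: go left to yew.
  At yew: go left to fig.
    At fig: go left to kale.
      kale is a leaf — visit kale.
    At fig: go right to lime.
      At lime: go left to plum.
        plum is a leaf — visit plum.
      At lime: no right child.
      Visit lime.
    Visit fig.
  At yew: go right to ash.
    At ash: no left child.
    At ash: go right to reed.
      At reed: go left to teak.
        teak is a leaf — visit teak.
      At reed: go right to rose.
        At rose: no left child.
        At rose: go right to tulip.
          tulip is a leaf — visit tulip.
        Visit rose.
      Visit reed.
    Visit ash.
  Visit yew.
At elm: no right child.
Visit elm.
Full post-order sequence: kale, plum, lime, fig, teak, tulip, rose, reed, ash, yew, elm.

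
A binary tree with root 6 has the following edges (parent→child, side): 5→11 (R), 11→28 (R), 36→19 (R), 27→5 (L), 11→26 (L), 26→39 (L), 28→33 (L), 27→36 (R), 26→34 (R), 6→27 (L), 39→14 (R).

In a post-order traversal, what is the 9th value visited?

19

Post-order visits the left subtree, then the right subtree, then the node.
At 6: go left to 27.
  At 27: go left to 5.
    At 5: no left child.
    At 5: go right to 11.
      At 11: go left to 26.
        At 26: go left to 39.
          At 39: no left child.
          At 39: go right to 14.
            14 is a leaf — visit 14.
          Visit 39.
        At 26: go right to 34.
          34 is a leaf — visit 34.
        Visit 26.
      At 11: go right to 28.
        At 28: go left to 33.
          33 is a leaf — visit 33.
        At 28: no right child.
        Visit 28.
      Visit 11.
    Visit 5.
  At 27: go right to 36.
    At 36: no left child.
    At 36: go right to 19.
      19 is a leaf — visit 19.
    Visit 36.
  Visit 27.
At 6: no right child.
Visit 6.
Full post-order sequence: 14, 39, 34, 26, 33, 28, 11, 5, 19, 36, 27, 6.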